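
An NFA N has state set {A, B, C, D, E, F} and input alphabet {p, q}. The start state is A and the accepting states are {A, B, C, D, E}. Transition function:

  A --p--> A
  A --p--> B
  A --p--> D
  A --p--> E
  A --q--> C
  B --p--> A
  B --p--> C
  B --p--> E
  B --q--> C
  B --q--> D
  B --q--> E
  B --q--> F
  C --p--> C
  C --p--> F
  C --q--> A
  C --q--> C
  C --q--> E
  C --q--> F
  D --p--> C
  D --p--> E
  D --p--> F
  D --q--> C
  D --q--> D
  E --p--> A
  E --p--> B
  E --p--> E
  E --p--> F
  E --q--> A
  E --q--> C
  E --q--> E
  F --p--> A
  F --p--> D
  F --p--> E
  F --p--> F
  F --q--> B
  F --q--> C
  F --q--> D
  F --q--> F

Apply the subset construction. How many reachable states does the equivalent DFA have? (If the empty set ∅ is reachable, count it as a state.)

Start state of the DFA: {A}.
{A} --p--> {A, B, D, E}  [new]
{A} --q--> {C}  [new]
{A, B, D, E} --p--> {A, B, C, D, E, F}  [new]
{A, B, D, E} --q--> {A, C, D, E, F}  [new]
{C} --p--> {C, F}  [new]
{C} --q--> {A, C, E, F}  [new]
{A, B, C, D, E, F} --p--> {A, B, C, D, E, F}  [seen]
{A, B, C, D, E, F} --q--> {A, B, C, D, E, F}  [seen]
{A, C, D, E, F} --p--> {A, B, C, D, E, F}  [seen]
{A, C, D, E, F} --q--> {A, B, C, D, E, F}  [seen]
{C, F} --p--> {A, C, D, E, F}  [seen]
{C, F} --q--> {A, B, C, D, E, F}  [seen]
{A, C, E, F} --p--> {A, B, C, D, E, F}  [seen]
{A, C, E, F} --q--> {A, B, C, D, E, F}  [seen]
Reachable DFA states: {A}, {A, B, D, E}, {C}, {A, B, C, D, E, F}, {A, C, D, E, F}, {C, F}, {A, C, E, F}.

7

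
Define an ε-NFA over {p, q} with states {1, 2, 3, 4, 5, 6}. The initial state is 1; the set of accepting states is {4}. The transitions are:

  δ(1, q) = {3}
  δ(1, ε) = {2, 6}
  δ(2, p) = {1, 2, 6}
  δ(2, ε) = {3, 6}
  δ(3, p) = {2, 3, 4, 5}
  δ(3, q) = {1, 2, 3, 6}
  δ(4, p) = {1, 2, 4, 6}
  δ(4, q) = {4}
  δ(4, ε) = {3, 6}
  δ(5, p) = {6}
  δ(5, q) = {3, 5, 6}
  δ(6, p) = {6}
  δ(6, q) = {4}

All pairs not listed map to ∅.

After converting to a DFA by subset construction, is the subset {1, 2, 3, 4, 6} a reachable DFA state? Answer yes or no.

yes

Start state of the DFA: {1, 2, 3, 6} (ε-closure of the NFA start).
{1, 2, 3, 6} --p--> {1, 2, 3, 4, 5, 6}  [new]
{1, 2, 3, 6} --q--> {1, 2, 3, 4, 6}  [new]
{1, 2, 3, 4, 5, 6} --p--> {1, 2, 3, 4, 5, 6}  [seen]
{1, 2, 3, 4, 5, 6} --q--> {1, 2, 3, 4, 5, 6}  [seen]
{1, 2, 3, 4, 6} --p--> {1, 2, 3, 4, 5, 6}  [seen]
{1, 2, 3, 4, 6} --q--> {1, 2, 3, 4, 6}  [seen]
Reachable DFA states: {1, 2, 3, 6}, {1, 2, 3, 4, 5, 6}, {1, 2, 3, 4, 6}.
{1, 2, 3, 4, 6} is among them.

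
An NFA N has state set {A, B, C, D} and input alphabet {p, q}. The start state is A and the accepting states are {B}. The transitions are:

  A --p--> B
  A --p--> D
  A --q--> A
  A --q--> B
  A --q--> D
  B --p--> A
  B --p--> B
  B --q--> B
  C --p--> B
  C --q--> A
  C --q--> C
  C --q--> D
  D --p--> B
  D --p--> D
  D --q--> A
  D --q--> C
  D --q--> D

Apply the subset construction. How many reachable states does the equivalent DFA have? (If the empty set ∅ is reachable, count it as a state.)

Start state of the DFA: {A}.
{A} --p--> {B, D}  [new]
{A} --q--> {A, B, D}  [new]
{B, D} --p--> {A, B, D}  [seen]
{B, D} --q--> {A, B, C, D}  [new]
{A, B, D} --p--> {A, B, D}  [seen]
{A, B, D} --q--> {A, B, C, D}  [seen]
{A, B, C, D} --p--> {A, B, D}  [seen]
{A, B, C, D} --q--> {A, B, C, D}  [seen]
Reachable DFA states: {A}, {B, D}, {A, B, D}, {A, B, C, D}.

4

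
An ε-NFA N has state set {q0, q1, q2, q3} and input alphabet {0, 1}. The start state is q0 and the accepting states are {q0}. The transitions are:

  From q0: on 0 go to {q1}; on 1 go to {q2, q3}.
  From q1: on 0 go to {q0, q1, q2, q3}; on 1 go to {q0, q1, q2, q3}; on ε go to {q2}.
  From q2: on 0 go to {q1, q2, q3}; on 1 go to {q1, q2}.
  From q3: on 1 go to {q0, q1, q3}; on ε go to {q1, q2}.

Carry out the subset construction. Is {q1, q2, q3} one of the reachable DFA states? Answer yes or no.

yes

Start state of the DFA: {q0} (ε-closure of the NFA start).
{q0} --0--> {q1, q2}  [new]
{q0} --1--> {q1, q2, q3}  [new]
{q1, q2} --0--> {q0, q1, q2, q3}  [new]
{q1, q2} --1--> {q0, q1, q2, q3}  [seen]
{q1, q2, q3} --0--> {q0, q1, q2, q3}  [seen]
{q1, q2, q3} --1--> {q0, q1, q2, q3}  [seen]
{q0, q1, q2, q3} --0--> {q0, q1, q2, q3}  [seen]
{q0, q1, q2, q3} --1--> {q0, q1, q2, q3}  [seen]
Reachable DFA states: {q0}, {q1, q2}, {q1, q2, q3}, {q0, q1, q2, q3}.
{q1, q2, q3} is among them.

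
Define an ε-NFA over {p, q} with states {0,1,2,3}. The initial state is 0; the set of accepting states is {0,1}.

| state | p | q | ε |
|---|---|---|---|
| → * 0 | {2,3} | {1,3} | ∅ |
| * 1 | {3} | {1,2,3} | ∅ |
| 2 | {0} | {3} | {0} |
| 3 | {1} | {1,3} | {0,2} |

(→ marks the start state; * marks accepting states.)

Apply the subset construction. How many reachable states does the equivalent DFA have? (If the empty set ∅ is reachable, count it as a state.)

3

Start state of the DFA: {0} (ε-closure of the NFA start).
{0} --p--> {0,2,3}  [new]
{0} --q--> {0,1,2,3}  [new]
{0,2,3} --p--> {0,1,2,3}  [seen]
{0,2,3} --q--> {0,1,2,3}  [seen]
{0,1,2,3} --p--> {0,1,2,3}  [seen]
{0,1,2,3} --q--> {0,1,2,3}  [seen]
Reachable DFA states: {0}, {0,2,3}, {0,1,2,3}.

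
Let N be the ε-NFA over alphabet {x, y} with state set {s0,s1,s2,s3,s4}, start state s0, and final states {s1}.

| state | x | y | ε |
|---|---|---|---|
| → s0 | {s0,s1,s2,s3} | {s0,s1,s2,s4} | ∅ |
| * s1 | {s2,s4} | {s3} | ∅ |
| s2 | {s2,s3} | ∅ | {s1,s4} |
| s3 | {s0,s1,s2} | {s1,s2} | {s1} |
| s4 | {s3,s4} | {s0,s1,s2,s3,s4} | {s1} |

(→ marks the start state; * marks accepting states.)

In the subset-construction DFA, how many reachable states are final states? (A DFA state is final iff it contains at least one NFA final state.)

Start state of the DFA: {s0} (ε-closure of the NFA start).
{s0} --x--> {s0,s1,s2,s3,s4}  [new]
{s0} --y--> {s0,s1,s2,s4}  [new]
{s0,s1,s2,s3,s4} --x--> {s0,s1,s2,s3,s4}  [seen]
{s0,s1,s2,s3,s4} --y--> {s0,s1,s2,s3,s4}  [seen]
{s0,s1,s2,s4} --x--> {s0,s1,s2,s3,s4}  [seen]
{s0,s1,s2,s4} --y--> {s0,s1,s2,s3,s4}  [seen]
Reachable DFA states: {s0}, {s0,s1,s2,s3,s4}, {s0,s1,s2,s4}.
Accepting DFA states (contain an NFA accepting state): {s0,s1,s2,s3,s4}, {s0,s1,s2,s4}.

2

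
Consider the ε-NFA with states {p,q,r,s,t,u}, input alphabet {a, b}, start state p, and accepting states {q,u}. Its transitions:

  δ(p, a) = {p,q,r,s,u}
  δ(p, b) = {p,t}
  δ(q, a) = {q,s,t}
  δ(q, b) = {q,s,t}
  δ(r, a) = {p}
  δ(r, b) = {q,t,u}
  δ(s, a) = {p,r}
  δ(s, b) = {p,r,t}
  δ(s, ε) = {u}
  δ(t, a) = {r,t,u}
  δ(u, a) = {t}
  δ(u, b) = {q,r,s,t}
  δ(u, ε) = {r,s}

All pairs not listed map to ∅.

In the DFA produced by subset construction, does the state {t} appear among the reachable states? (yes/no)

no

Start state of the DFA: {p} (ε-closure of the NFA start).
{p} --a--> {p,q,r,s,u}  [new]
{p} --b--> {p,t}  [new]
{p,q,r,s,u} --a--> {p,q,r,s,t,u}  [new]
{p,q,r,s,u} --b--> {p,q,r,s,t,u}  [seen]
{p,t} --a--> {p,q,r,s,t,u}  [seen]
{p,t} --b--> {p,t}  [seen]
{p,q,r,s,t,u} --a--> {p,q,r,s,t,u}  [seen]
{p,q,r,s,t,u} --b--> {p,q,r,s,t,u}  [seen]
Reachable DFA states: {p}, {p,q,r,s,u}, {p,t}, {p,q,r,s,t,u}.
{t} is not among them.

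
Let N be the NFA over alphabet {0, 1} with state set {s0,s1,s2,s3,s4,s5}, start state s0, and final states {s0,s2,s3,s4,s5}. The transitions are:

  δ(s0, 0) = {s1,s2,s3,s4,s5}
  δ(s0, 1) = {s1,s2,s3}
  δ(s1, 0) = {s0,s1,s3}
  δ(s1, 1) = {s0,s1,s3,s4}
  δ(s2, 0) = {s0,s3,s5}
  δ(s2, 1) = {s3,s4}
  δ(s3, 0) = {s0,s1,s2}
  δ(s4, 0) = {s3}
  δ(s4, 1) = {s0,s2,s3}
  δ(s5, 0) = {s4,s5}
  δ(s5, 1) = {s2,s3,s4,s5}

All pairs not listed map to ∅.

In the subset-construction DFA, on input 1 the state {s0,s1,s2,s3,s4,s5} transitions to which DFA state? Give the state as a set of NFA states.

δ(s0,1) = {s1,s2,s3}; δ(s1,1) = {s0,s1,s3,s4}; δ(s2,1) = {s3,s4}; δ(s3,1) = ∅; δ(s4,1) = {s0,s2,s3}; δ(s5,1) = {s2,s3,s4,s5}.
Union: {s0,s1,s2,s3,s4,s5}.

{s0,s1,s2,s3,s4,s5}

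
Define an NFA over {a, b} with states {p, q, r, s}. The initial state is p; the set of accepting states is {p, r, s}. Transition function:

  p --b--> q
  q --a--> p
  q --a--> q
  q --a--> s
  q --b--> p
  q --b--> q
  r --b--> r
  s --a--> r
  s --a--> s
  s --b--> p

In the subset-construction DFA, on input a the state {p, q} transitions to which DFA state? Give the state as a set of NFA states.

δ(p,a) = ∅; δ(q,a) = {p, q, s}.
Union: {p, q, s}.

{p, q, s}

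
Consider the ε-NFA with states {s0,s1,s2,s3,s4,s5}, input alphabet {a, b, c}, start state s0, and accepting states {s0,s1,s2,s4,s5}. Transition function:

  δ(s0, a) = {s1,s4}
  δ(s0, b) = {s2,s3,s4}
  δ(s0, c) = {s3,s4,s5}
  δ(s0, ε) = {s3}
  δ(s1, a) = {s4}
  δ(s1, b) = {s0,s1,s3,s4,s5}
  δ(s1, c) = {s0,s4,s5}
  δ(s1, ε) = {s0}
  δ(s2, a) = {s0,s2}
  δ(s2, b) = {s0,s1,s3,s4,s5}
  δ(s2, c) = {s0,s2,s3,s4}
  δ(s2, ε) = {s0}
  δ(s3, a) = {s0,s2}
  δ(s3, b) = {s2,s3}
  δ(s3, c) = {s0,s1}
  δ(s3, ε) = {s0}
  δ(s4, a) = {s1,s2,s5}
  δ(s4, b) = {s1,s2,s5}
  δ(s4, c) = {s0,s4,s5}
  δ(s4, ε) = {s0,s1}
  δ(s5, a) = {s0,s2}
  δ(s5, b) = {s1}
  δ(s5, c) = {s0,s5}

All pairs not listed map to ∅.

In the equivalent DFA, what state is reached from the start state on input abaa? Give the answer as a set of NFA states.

{s0,s1,s2,s3,s4,s5}

Start: {s0,s3}.
δ(s0,a) = {s1,s4}; δ(s3,a) = {s0,s2}.
Union: {s0,s1,s2,s4}.
ε-closure gives {s0,s1,s2,s3,s4}.
After a: {s0,s1,s2,s3,s4}.
δ(s0,b) = {s2,s3,s4}; δ(s1,b) = {s0,s1,s3,s4,s5}; δ(s2,b) = {s0,s1,s3,s4,s5}; δ(s3,b) = {s2,s3}; δ(s4,b) = {s1,s2,s5}.
Union: {s0,s1,s2,s3,s4,s5}.
After b: {s0,s1,s2,s3,s4,s5}.
δ(s0,a) = {s1,s4}; δ(s1,a) = {s4}; δ(s2,a) = {s0,s2}; δ(s3,a) = {s0,s2}; δ(s4,a) = {s1,s2,s5}; δ(s5,a) = {s0,s2}.
Union: {s0,s1,s2,s4,s5}.
ε-closure gives {s0,s1,s2,s3,s4,s5}.
After a: {s0,s1,s2,s3,s4,s5}.
δ(s0,a) = {s1,s4}; δ(s1,a) = {s4}; δ(s2,a) = {s0,s2}; δ(s3,a) = {s0,s2}; δ(s4,a) = {s1,s2,s5}; δ(s5,a) = {s0,s2}.
Union: {s0,s1,s2,s4,s5}.
ε-closure gives {s0,s1,s2,s3,s4,s5}.
After a: {s0,s1,s2,s3,s4,s5}.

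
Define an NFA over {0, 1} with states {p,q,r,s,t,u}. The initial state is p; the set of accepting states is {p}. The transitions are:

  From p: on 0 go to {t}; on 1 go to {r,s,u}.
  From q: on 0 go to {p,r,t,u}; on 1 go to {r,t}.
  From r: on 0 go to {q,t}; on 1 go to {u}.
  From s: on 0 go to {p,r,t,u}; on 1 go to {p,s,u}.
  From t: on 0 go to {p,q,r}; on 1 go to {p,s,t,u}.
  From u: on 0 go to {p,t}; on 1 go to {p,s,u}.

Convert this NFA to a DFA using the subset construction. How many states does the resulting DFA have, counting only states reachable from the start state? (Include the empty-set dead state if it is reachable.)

12

Start state of the DFA: {p}.
{p} --0--> {t}  [new]
{p} --1--> {r,s,u}  [new]
{t} --0--> {p,q,r}  [new]
{t} --1--> {p,s,t,u}  [new]
{r,s,u} --0--> {p,q,r,t,u}  [new]
{r,s,u} --1--> {p,s,u}  [new]
{p,q,r} --0--> {p,q,r,t,u}  [seen]
{p,q,r} --1--> {r,s,t,u}  [new]
{p,s,t,u} --0--> {p,q,r,t,u}  [seen]
{p,s,t,u} --1--> {p,r,s,t,u}  [new]
{p,q,r,t,u} --0--> {p,q,r,t,u}  [seen]
{p,q,r,t,u} --1--> {p,r,s,t,u}  [seen]
{p,s,u} --0--> {p,r,t,u}  [new]
{p,s,u} --1--> {p,r,s,u}  [new]
{r,s,t,u} --0--> {p,q,r,t,u}  [seen]
{r,s,t,u} --1--> {p,s,t,u}  [seen]
{p,r,s,t,u} --0--> {p,q,r,t,u}  [seen]
{p,r,s,t,u} --1--> {p,r,s,t,u}  [seen]
{p,r,t,u} --0--> {p,q,r,t}  [new]
{p,r,t,u} --1--> {p,r,s,t,u}  [seen]
{p,r,s,u} --0--> {p,q,r,t,u}  [seen]
{p,r,s,u} --1--> {p,r,s,u}  [seen]
{p,q,r,t} --0--> {p,q,r,t,u}  [seen]
{p,q,r,t} --1--> {p,r,s,t,u}  [seen]
Reachable DFA states: {p}, {t}, {r,s,u}, {p,q,r}, {p,s,t,u}, {p,q,r,t,u}, {p,s,u}, {r,s,t,u}, {p,r,s,t,u}, {p,r,t,u}, {p,r,s,u}, {p,q,r,t}.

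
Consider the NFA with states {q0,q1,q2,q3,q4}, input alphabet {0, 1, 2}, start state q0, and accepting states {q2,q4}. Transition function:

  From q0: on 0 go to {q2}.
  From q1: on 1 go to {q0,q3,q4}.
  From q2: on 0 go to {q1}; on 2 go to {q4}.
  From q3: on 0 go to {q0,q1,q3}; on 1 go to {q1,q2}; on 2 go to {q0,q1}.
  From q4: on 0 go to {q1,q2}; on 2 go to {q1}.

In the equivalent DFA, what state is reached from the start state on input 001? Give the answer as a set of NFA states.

{q0,q3,q4}

Start: {q0}.
δ(q0,0) = {q2}.
Union: {q2}.
After 0: {q2}.
δ(q2,0) = {q1}.
Union: {q1}.
After 0: {q1}.
δ(q1,1) = {q0,q3,q4}.
Union: {q0,q3,q4}.
After 1: {q0,q3,q4}.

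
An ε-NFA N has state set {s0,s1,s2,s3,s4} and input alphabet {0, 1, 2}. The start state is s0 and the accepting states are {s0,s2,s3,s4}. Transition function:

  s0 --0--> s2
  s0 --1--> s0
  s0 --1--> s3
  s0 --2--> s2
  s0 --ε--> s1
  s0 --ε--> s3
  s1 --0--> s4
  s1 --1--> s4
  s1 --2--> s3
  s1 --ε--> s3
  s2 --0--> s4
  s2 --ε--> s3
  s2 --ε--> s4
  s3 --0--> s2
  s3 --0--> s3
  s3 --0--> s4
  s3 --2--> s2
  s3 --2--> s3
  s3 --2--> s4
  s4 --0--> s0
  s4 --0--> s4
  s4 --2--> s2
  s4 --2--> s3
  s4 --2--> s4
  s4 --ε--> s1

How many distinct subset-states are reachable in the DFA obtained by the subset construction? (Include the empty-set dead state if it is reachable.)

Start state of the DFA: {s0,s1,s3} (ε-closure of the NFA start).
{s0,s1,s3} --0--> {s1,s2,s3,s4}  [new]
{s0,s1,s3} --1--> {s0,s1,s3,s4}  [new]
{s0,s1,s3} --2--> {s1,s2,s3,s4}  [seen]
{s1,s2,s3,s4} --0--> {s0,s1,s2,s3,s4}  [new]
{s1,s2,s3,s4} --1--> {s1,s3,s4}  [new]
{s1,s2,s3,s4} --2--> {s1,s2,s3,s4}  [seen]
{s0,s1,s3,s4} --0--> {s0,s1,s2,s3,s4}  [seen]
{s0,s1,s3,s4} --1--> {s0,s1,s3,s4}  [seen]
{s0,s1,s3,s4} --2--> {s1,s2,s3,s4}  [seen]
{s0,s1,s2,s3,s4} --0--> {s0,s1,s2,s3,s4}  [seen]
{s0,s1,s2,s3,s4} --1--> {s0,s1,s3,s4}  [seen]
{s0,s1,s2,s3,s4} --2--> {s1,s2,s3,s4}  [seen]
{s1,s3,s4} --0--> {s0,s1,s2,s3,s4}  [seen]
{s1,s3,s4} --1--> {s1,s3,s4}  [seen]
{s1,s3,s4} --2--> {s1,s2,s3,s4}  [seen]
Reachable DFA states: {s0,s1,s3}, {s1,s2,s3,s4}, {s0,s1,s3,s4}, {s0,s1,s2,s3,s4}, {s1,s3,s4}.

5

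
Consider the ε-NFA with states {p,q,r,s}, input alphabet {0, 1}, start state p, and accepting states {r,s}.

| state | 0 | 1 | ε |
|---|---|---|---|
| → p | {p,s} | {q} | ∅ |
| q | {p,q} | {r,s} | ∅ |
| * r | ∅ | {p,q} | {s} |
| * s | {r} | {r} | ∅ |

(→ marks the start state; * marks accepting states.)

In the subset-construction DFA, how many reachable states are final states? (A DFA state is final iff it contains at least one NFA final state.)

6

Start state of the DFA: {p} (ε-closure of the NFA start).
{p} --0--> {p,s}  [new]
{p} --1--> {q}  [new]
{p,s} --0--> {p,r,s}  [new]
{p,s} --1--> {q,r,s}  [new]
{q} --0--> {p,q}  [new]
{q} --1--> {r,s}  [new]
{p,r,s} --0--> {p,r,s}  [seen]
{p,r,s} --1--> {p,q,r,s}  [new]
{q,r,s} --0--> {p,q,r,s}  [seen]
{q,r,s} --1--> {p,q,r,s}  [seen]
{p,q} --0--> {p,q,s}  [new]
{p,q} --1--> {q,r,s}  [seen]
{r,s} --0--> {r,s}  [seen]
{r,s} --1--> {p,q,r,s}  [seen]
{p,q,r,s} --0--> {p,q,r,s}  [seen]
{p,q,r,s} --1--> {p,q,r,s}  [seen]
{p,q,s} --0--> {p,q,r,s}  [seen]
{p,q,s} --1--> {q,r,s}  [seen]
Reachable DFA states: {p}, {p,s}, {q}, {p,r,s}, {q,r,s}, {p,q}, {r,s}, {p,q,r,s}, {p,q,s}.
Accepting DFA states (contain an NFA accepting state): {p,s}, {p,r,s}, {q,r,s}, {r,s}, {p,q,r,s}, {p,q,s}.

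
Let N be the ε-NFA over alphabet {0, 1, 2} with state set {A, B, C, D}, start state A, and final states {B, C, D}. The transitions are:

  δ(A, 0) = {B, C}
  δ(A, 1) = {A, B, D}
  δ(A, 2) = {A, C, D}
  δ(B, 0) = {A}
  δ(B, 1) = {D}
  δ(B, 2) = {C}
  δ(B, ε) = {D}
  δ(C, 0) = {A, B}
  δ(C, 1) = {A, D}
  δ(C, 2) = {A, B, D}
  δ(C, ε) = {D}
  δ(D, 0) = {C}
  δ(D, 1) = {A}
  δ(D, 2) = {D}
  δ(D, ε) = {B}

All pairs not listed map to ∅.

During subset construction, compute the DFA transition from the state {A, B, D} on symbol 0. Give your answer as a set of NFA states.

{A, B, C, D}

δ(A,0) = {B, C}; δ(B,0) = {A}; δ(D,0) = {C}.
Union: {A, B, C}.
ε-closure gives {A, B, C, D}.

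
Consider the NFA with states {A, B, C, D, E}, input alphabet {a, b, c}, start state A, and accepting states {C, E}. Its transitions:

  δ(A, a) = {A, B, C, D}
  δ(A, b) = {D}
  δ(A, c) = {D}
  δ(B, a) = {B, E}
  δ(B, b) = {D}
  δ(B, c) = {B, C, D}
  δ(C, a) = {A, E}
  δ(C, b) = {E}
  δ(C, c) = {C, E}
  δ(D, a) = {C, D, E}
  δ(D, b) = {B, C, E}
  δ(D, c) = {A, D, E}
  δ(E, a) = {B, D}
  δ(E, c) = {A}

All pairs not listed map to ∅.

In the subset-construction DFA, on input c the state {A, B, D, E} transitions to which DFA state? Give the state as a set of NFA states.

{A, B, C, D, E}

δ(A,c) = {D}; δ(B,c) = {B, C, D}; δ(D,c) = {A, D, E}; δ(E,c) = {A}.
Union: {A, B, C, D, E}.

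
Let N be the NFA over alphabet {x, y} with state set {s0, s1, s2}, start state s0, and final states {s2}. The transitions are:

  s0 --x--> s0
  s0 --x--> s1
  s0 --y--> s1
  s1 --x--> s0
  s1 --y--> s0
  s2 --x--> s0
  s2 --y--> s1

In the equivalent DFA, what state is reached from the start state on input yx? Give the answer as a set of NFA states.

{s0}

Start: {s0}.
δ(s0,y) = {s1}.
Union: {s1}.
After y: {s1}.
δ(s1,x) = {s0}.
Union: {s0}.
After x: {s0}.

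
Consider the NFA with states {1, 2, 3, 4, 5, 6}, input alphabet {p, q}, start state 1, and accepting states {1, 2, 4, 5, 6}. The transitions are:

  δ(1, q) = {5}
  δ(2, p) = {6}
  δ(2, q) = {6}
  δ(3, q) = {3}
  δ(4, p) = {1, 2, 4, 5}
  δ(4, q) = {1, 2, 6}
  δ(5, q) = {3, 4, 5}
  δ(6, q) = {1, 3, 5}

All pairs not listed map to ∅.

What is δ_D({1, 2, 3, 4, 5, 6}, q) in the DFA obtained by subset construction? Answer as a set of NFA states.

δ(1,q) = {5}; δ(2,q) = {6}; δ(3,q) = {3}; δ(4,q) = {1, 2, 6}; δ(5,q) = {3, 4, 5}; δ(6,q) = {1, 3, 5}.
Union: {1, 2, 3, 4, 5, 6}.

{1, 2, 3, 4, 5, 6}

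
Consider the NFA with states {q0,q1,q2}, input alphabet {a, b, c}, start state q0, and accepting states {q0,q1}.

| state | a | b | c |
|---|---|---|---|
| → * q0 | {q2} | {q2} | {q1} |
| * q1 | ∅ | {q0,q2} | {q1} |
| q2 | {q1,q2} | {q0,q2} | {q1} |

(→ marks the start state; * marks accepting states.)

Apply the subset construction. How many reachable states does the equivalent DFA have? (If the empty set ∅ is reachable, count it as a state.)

6

Start state of the DFA: {q0}.
{q0} --a--> {q2}  [new]
{q0} --b--> {q2}  [seen]
{q0} --c--> {q1}  [new]
{q2} --a--> {q1,q2}  [new]
{q2} --b--> {q0,q2}  [new]
{q2} --c--> {q1}  [seen]
{q1} --a--> ∅  [new]
{q1} --b--> {q0,q2}  [seen]
{q1} --c--> {q1}  [seen]
{q1,q2} --a--> {q1,q2}  [seen]
{q1,q2} --b--> {q0,q2}  [seen]
{q1,q2} --c--> {q1}  [seen]
{q0,q2} --a--> {q1,q2}  [seen]
{q0,q2} --b--> {q0,q2}  [seen]
{q0,q2} --c--> {q1}  [seen]
∅ --a--> ∅  [seen]
∅ --b--> ∅  [seen]
∅ --c--> ∅  [seen]
Reachable DFA states: {q0}, {q2}, {q1}, {q1,q2}, {q0,q2}, ∅.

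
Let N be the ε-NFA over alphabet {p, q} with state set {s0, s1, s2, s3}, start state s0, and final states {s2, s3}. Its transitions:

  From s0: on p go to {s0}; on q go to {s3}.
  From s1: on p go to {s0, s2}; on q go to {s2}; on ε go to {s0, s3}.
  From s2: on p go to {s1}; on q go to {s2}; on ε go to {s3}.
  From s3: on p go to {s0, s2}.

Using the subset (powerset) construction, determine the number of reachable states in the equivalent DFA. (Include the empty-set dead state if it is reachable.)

6

Start state of the DFA: {s0} (ε-closure of the NFA start).
{s0} --p--> {s0}  [seen]
{s0} --q--> {s3}  [new]
{s3} --p--> {s0, s2, s3}  [new]
{s3} --q--> ∅  [new]
{s0, s2, s3} --p--> {s0, s1, s2, s3}  [new]
{s0, s2, s3} --q--> {s2, s3}  [new]
∅ --p--> ∅  [seen]
∅ --q--> ∅  [seen]
{s0, s1, s2, s3} --p--> {s0, s1, s2, s3}  [seen]
{s0, s1, s2, s3} --q--> {s2, s3}  [seen]
{s2, s3} --p--> {s0, s1, s2, s3}  [seen]
{s2, s3} --q--> {s2, s3}  [seen]
Reachable DFA states: {s0}, {s3}, {s0, s2, s3}, ∅, {s0, s1, s2, s3}, {s2, s3}.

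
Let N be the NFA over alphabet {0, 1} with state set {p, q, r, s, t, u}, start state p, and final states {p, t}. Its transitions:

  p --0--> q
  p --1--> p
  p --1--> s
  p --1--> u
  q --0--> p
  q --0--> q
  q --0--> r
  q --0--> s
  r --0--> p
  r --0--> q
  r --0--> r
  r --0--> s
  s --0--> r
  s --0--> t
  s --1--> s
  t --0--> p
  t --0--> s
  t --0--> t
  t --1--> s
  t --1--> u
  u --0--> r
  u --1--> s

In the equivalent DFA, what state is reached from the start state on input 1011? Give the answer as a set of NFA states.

{s}

Start: {p}.
δ(p,1) = {p, s, u}.
Union: {p, s, u}.
After 1: {p, s, u}.
δ(p,0) = {q}; δ(s,0) = {r, t}; δ(u,0) = {r}.
Union: {q, r, t}.
After 0: {q, r, t}.
δ(q,1) = ∅; δ(r,1) = ∅; δ(t,1) = {s, u}.
Union: {s, u}.
After 1: {s, u}.
δ(s,1) = {s}; δ(u,1) = {s}.
Union: {s}.
After 1: {s}.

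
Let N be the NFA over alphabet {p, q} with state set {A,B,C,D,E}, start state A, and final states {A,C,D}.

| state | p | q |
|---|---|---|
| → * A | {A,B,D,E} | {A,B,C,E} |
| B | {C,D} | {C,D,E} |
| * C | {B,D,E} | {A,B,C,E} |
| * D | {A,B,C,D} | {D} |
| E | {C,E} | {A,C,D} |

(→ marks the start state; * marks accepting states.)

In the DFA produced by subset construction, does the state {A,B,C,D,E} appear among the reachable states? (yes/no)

yes

Start state of the DFA: {A}.
{A} --p--> {A,B,D,E}  [new]
{A} --q--> {A,B,C,E}  [new]
{A,B,D,E} --p--> {A,B,C,D,E}  [new]
{A,B,D,E} --q--> {A,B,C,D,E}  [seen]
{A,B,C,E} --p--> {A,B,C,D,E}  [seen]
{A,B,C,E} --q--> {A,B,C,D,E}  [seen]
{A,B,C,D,E} --p--> {A,B,C,D,E}  [seen]
{A,B,C,D,E} --q--> {A,B,C,D,E}  [seen]
Reachable DFA states: {A}, {A,B,D,E}, {A,B,C,E}, {A,B,C,D,E}.
{A,B,C,D,E} is among them.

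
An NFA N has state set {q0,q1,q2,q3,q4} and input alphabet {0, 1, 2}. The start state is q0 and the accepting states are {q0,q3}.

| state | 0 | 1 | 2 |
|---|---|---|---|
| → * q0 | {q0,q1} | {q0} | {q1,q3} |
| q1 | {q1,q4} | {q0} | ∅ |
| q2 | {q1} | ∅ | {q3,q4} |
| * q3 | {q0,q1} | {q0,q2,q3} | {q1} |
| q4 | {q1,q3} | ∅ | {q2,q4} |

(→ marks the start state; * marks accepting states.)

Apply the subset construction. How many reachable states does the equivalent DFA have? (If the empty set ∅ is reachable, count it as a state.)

15

Start state of the DFA: {q0}.
{q0} --0--> {q0,q1}  [new]
{q0} --1--> {q0}  [seen]
{q0} --2--> {q1,q3}  [new]
{q0,q1} --0--> {q0,q1,q4}  [new]
{q0,q1} --1--> {q0}  [seen]
{q0,q1} --2--> {q1,q3}  [seen]
{q1,q3} --0--> {q0,q1,q4}  [seen]
{q1,q3} --1--> {q0,q2,q3}  [new]
{q1,q3} --2--> {q1}  [new]
{q0,q1,q4} --0--> {q0,q1,q3,q4}  [new]
{q0,q1,q4} --1--> {q0}  [seen]
{q0,q1,q4} --2--> {q1,q2,q3,q4}  [new]
{q0,q2,q3} --0--> {q0,q1}  [seen]
{q0,q2,q3} --1--> {q0,q2,q3}  [seen]
{q0,q2,q3} --2--> {q1,q3,q4}  [new]
{q1} --0--> {q1,q4}  [new]
{q1} --1--> {q0}  [seen]
{q1} --2--> ∅  [new]
{q0,q1,q3,q4} --0--> {q0,q1,q3,q4}  [seen]
{q0,q1,q3,q4} --1--> {q0,q2,q3}  [seen]
{q0,q1,q3,q4} --2--> {q1,q2,q3,q4}  [seen]
{q1,q2,q3,q4} --0--> {q0,q1,q3,q4}  [seen]
{q1,q2,q3,q4} --1--> {q0,q2,q3}  [seen]
{q1,q2,q3,q4} --2--> {q1,q2,q3,q4}  [seen]
{q1,q3,q4} --0--> {q0,q1,q3,q4}  [seen]
{q1,q3,q4} --1--> {q0,q2,q3}  [seen]
{q1,q3,q4} --2--> {q1,q2,q4}  [new]
{q1,q4} --0--> {q1,q3,q4}  [seen]
{q1,q4} --1--> {q0}  [seen]
{q1,q4} --2--> {q2,q4}  [new]
∅ --0--> ∅  [seen]
∅ --1--> ∅  [seen]
∅ --2--> ∅  [seen]
{q1,q2,q4} --0--> {q1,q3,q4}  [seen]
{q1,q2,q4} --1--> {q0}  [seen]
{q1,q2,q4} --2--> {q2,q3,q4}  [new]
{q2,q4} --0--> {q1,q3}  [seen]
{q2,q4} --1--> ∅  [seen]
{q2,q4} --2--> {q2,q3,q4}  [seen]
{q2,q3,q4} --0--> {q0,q1,q3}  [new]
{q2,q3,q4} --1--> {q0,q2,q3}  [seen]
{q2,q3,q4} --2--> {q1,q2,q3,q4}  [seen]
{q0,q1,q3} --0--> {q0,q1,q4}  [seen]
{q0,q1,q3} --1--> {q0,q2,q3}  [seen]
{q0,q1,q3} --2--> {q1,q3}  [seen]
Reachable DFA states: {q0}, {q0,q1}, {q1,q3}, {q0,q1,q4}, {q0,q2,q3}, {q1}, {q0,q1,q3,q4}, {q1,q2,q3,q4}, {q1,q3,q4}, {q1,q4}, ∅, {q1,q2,q4}, {q2,q4}, {q2,q3,q4}, {q0,q1,q3}.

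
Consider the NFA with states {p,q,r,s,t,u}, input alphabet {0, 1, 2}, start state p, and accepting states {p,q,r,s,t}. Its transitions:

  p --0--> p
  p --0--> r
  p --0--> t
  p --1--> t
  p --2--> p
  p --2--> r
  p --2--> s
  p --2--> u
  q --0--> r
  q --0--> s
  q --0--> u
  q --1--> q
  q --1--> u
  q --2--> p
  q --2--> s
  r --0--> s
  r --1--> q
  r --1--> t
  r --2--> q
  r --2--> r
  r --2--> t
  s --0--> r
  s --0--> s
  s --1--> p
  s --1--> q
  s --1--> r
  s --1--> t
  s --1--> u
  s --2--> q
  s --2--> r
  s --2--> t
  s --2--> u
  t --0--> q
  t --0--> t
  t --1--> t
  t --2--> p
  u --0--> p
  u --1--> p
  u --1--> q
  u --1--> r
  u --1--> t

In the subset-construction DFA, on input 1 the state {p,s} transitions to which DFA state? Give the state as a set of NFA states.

{p,q,r,t,u}

δ(p,1) = {t}; δ(s,1) = {p,q,r,t,u}.
Union: {p,q,r,t,u}.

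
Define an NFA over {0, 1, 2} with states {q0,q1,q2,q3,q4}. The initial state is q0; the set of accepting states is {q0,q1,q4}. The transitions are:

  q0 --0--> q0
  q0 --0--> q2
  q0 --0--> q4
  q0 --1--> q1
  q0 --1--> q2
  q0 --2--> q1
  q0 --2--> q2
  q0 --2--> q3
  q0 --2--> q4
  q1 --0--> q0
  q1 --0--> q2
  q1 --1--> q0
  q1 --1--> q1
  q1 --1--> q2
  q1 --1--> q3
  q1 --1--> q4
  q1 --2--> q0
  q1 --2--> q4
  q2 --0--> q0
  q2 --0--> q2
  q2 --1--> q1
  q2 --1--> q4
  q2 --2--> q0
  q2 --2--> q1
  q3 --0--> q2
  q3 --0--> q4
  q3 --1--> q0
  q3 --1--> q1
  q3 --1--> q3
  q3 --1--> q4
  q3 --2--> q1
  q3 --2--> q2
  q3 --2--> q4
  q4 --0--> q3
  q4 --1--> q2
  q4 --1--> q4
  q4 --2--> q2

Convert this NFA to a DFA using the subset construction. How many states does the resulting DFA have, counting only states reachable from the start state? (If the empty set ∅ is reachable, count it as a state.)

11

Start state of the DFA: {q0}.
{q0} --0--> {q0,q2,q4}  [new]
{q0} --1--> {q1,q2}  [new]
{q0} --2--> {q1,q2,q3,q4}  [new]
{q0,q2,q4} --0--> {q0,q2,q3,q4}  [new]
{q0,q2,q4} --1--> {q1,q2,q4}  [new]
{q0,q2,q4} --2--> {q0,q1,q2,q3,q4}  [new]
{q1,q2} --0--> {q0,q2}  [new]
{q1,q2} --1--> {q0,q1,q2,q3,q4}  [seen]
{q1,q2} --2--> {q0,q1,q4}  [new]
{q1,q2,q3,q4} --0--> {q0,q2,q3,q4}  [seen]
{q1,q2,q3,q4} --1--> {q0,q1,q2,q3,q4}  [seen]
{q1,q2,q3,q4} --2--> {q0,q1,q2,q4}  [new]
{q0,q2,q3,q4} --0--> {q0,q2,q3,q4}  [seen]
{q0,q2,q3,q4} --1--> {q0,q1,q2,q3,q4}  [seen]
{q0,q2,q3,q4} --2--> {q0,q1,q2,q3,q4}  [seen]
{q1,q2,q4} --0--> {q0,q2,q3}  [new]
{q1,q2,q4} --1--> {q0,q1,q2,q3,q4}  [seen]
{q1,q2,q4} --2--> {q0,q1,q2,q4}  [seen]
{q0,q1,q2,q3,q4} --0--> {q0,q2,q3,q4}  [seen]
{q0,q1,q2,q3,q4} --1--> {q0,q1,q2,q3,q4}  [seen]
{q0,q1,q2,q3,q4} --2--> {q0,q1,q2,q3,q4}  [seen]
{q0,q2} --0--> {q0,q2,q4}  [seen]
{q0,q2} --1--> {q1,q2,q4}  [seen]
{q0,q2} --2--> {q0,q1,q2,q3,q4}  [seen]
{q0,q1,q4} --0--> {q0,q2,q3,q4}  [seen]
{q0,q1,q4} --1--> {q0,q1,q2,q3,q4}  [seen]
{q0,q1,q4} --2--> {q0,q1,q2,q3,q4}  [seen]
{q0,q1,q2,q4} --0--> {q0,q2,q3,q4}  [seen]
{q0,q1,q2,q4} --1--> {q0,q1,q2,q3,q4}  [seen]
{q0,q1,q2,q4} --2--> {q0,q1,q2,q3,q4}  [seen]
{q0,q2,q3} --0--> {q0,q2,q4}  [seen]
{q0,q2,q3} --1--> {q0,q1,q2,q3,q4}  [seen]
{q0,q2,q3} --2--> {q0,q1,q2,q3,q4}  [seen]
Reachable DFA states: {q0}, {q0,q2,q4}, {q1,q2}, {q1,q2,q3,q4}, {q0,q2,q3,q4}, {q1,q2,q4}, {q0,q1,q2,q3,q4}, {q0,q2}, {q0,q1,q4}, {q0,q1,q2,q4}, {q0,q2,q3}.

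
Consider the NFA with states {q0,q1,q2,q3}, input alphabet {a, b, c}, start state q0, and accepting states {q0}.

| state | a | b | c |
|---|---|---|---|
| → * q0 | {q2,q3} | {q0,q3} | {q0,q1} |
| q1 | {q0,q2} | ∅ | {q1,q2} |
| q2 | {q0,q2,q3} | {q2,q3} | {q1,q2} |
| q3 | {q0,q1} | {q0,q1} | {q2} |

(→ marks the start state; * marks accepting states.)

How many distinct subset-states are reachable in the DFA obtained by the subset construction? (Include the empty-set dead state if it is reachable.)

Start state of the DFA: {q0}.
{q0} --a--> {q2,q3}  [new]
{q0} --b--> {q0,q3}  [new]
{q0} --c--> {q0,q1}  [new]
{q2,q3} --a--> {q0,q1,q2,q3}  [new]
{q2,q3} --b--> {q0,q1,q2,q3}  [seen]
{q2,q3} --c--> {q1,q2}  [new]
{q0,q3} --a--> {q0,q1,q2,q3}  [seen]
{q0,q3} --b--> {q0,q1,q3}  [new]
{q0,q3} --c--> {q0,q1,q2}  [new]
{q0,q1} --a--> {q0,q2,q3}  [new]
{q0,q1} --b--> {q0,q3}  [seen]
{q0,q1} --c--> {q0,q1,q2}  [seen]
{q0,q1,q2,q3} --a--> {q0,q1,q2,q3}  [seen]
{q0,q1,q2,q3} --b--> {q0,q1,q2,q3}  [seen]
{q0,q1,q2,q3} --c--> {q0,q1,q2}  [seen]
{q1,q2} --a--> {q0,q2,q3}  [seen]
{q1,q2} --b--> {q2,q3}  [seen]
{q1,q2} --c--> {q1,q2}  [seen]
{q0,q1,q3} --a--> {q0,q1,q2,q3}  [seen]
{q0,q1,q3} --b--> {q0,q1,q3}  [seen]
{q0,q1,q3} --c--> {q0,q1,q2}  [seen]
{q0,q1,q2} --a--> {q0,q2,q3}  [seen]
{q0,q1,q2} --b--> {q0,q2,q3}  [seen]
{q0,q1,q2} --c--> {q0,q1,q2}  [seen]
{q0,q2,q3} --a--> {q0,q1,q2,q3}  [seen]
{q0,q2,q3} --b--> {q0,q1,q2,q3}  [seen]
{q0,q2,q3} --c--> {q0,q1,q2}  [seen]
Reachable DFA states: {q0}, {q2,q3}, {q0,q3}, {q0,q1}, {q0,q1,q2,q3}, {q1,q2}, {q0,q1,q3}, {q0,q1,q2}, {q0,q2,q3}.

9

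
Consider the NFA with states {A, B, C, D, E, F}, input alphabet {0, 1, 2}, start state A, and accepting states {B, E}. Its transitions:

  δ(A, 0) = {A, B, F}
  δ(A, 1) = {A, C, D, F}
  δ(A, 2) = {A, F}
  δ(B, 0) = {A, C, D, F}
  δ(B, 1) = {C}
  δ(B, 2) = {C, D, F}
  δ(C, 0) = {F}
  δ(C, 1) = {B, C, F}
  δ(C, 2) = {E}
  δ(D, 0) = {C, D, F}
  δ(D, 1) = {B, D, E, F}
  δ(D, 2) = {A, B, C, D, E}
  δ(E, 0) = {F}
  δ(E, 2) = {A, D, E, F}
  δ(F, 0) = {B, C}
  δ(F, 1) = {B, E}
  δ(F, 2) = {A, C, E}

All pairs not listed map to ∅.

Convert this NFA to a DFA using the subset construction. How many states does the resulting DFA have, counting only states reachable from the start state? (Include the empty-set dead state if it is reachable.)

9

Start state of the DFA: {A}.
{A} --0--> {A, B, F}  [new]
{A} --1--> {A, C, D, F}  [new]
{A} --2--> {A, F}  [new]
{A, B, F} --0--> {A, B, C, D, F}  [new]
{A, B, F} --1--> {A, B, C, D, E, F}  [new]
{A, B, F} --2--> {A, C, D, E, F}  [new]
{A, C, D, F} --0--> {A, B, C, D, F}  [seen]
{A, C, D, F} --1--> {A, B, C, D, E, F}  [seen]
{A, C, D, F} --2--> {A, B, C, D, E, F}  [seen]
{A, F} --0--> {A, B, C, F}  [new]
{A, F} --1--> {A, B, C, D, E, F}  [seen]
{A, F} --2--> {A, C, E, F}  [new]
{A, B, C, D, F} --0--> {A, B, C, D, F}  [seen]
{A, B, C, D, F} --1--> {A, B, C, D, E, F}  [seen]
{A, B, C, D, F} --2--> {A, B, C, D, E, F}  [seen]
{A, B, C, D, E, F} --0--> {A, B, C, D, F}  [seen]
{A, B, C, D, E, F} --1--> {A, B, C, D, E, F}  [seen]
{A, B, C, D, E, F} --2--> {A, B, C, D, E, F}  [seen]
{A, C, D, E, F} --0--> {A, B, C, D, F}  [seen]
{A, C, D, E, F} --1--> {A, B, C, D, E, F}  [seen]
{A, C, D, E, F} --2--> {A, B, C, D, E, F}  [seen]
{A, B, C, F} --0--> {A, B, C, D, F}  [seen]
{A, B, C, F} --1--> {A, B, C, D, E, F}  [seen]
{A, B, C, F} --2--> {A, C, D, E, F}  [seen]
{A, C, E, F} --0--> {A, B, C, F}  [seen]
{A, C, E, F} --1--> {A, B, C, D, E, F}  [seen]
{A, C, E, F} --2--> {A, C, D, E, F}  [seen]
Reachable DFA states: {A}, {A, B, F}, {A, C, D, F}, {A, F}, {A, B, C, D, F}, {A, B, C, D, E, F}, {A, C, D, E, F}, {A, B, C, F}, {A, C, E, F}.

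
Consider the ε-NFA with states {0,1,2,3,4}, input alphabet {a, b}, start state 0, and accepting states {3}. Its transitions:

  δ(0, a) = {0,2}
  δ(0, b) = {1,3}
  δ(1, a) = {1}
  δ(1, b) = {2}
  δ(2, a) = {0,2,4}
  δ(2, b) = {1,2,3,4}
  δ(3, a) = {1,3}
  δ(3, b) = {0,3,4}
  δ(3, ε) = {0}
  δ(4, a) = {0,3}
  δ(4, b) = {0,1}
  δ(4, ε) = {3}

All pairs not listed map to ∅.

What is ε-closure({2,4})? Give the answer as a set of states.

{0,2,3,4}

Begin with {2,4}.
4 →ε {3}; add 3.
3 →ε {0}; add 0.
ε-closure = {0,2,3,4}.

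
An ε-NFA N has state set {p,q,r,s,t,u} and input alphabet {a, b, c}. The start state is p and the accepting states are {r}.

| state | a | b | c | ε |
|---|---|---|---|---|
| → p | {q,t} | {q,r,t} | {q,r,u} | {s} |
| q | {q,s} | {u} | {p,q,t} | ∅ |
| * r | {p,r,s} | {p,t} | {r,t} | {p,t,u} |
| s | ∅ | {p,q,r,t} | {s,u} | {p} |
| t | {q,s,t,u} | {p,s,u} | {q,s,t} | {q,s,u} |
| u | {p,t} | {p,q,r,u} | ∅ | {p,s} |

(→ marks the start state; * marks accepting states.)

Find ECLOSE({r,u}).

Begin with {r,u}.
r →ε {p,t,u}; add p, t.
t →ε {q,s,u}; add q, s.
ε-closure = {p,q,r,s,t,u}.

{p,q,r,s,t,u}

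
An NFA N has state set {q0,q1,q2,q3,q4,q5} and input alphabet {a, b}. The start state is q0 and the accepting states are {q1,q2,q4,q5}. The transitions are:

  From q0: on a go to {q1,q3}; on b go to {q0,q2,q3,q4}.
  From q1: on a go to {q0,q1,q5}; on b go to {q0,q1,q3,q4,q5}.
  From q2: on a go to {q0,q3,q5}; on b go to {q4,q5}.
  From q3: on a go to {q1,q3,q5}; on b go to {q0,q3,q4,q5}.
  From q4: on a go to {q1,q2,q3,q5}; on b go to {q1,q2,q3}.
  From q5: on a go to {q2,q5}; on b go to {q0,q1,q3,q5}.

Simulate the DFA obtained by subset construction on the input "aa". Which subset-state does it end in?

{q0,q1,q3,q5}

Start: {q0}.
δ(q0,a) = {q1,q3}.
Union: {q1,q3}.
After a: {q1,q3}.
δ(q1,a) = {q0,q1,q5}; δ(q3,a) = {q1,q3,q5}.
Union: {q0,q1,q3,q5}.
After a: {q0,q1,q3,q5}.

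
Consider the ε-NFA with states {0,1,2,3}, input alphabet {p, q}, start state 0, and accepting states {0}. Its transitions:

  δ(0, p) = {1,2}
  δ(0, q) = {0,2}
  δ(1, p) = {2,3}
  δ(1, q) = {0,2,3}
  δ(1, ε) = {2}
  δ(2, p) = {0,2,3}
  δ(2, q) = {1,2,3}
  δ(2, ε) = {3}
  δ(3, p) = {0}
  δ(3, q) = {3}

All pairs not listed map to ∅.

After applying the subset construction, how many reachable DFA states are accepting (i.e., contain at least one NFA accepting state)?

Start state of the DFA: {0} (ε-closure of the NFA start).
{0} --p--> {1,2,3}  [new]
{0} --q--> {0,2,3}  [new]
{1,2,3} --p--> {0,2,3}  [seen]
{1,2,3} --q--> {0,1,2,3}  [new]
{0,2,3} --p--> {0,1,2,3}  [seen]
{0,2,3} --q--> {0,1,2,3}  [seen]
{0,1,2,3} --p--> {0,1,2,3}  [seen]
{0,1,2,3} --q--> {0,1,2,3}  [seen]
Reachable DFA states: {0}, {1,2,3}, {0,2,3}, {0,1,2,3}.
Accepting DFA states (contain an NFA accepting state): {0}, {0,2,3}, {0,1,2,3}.

3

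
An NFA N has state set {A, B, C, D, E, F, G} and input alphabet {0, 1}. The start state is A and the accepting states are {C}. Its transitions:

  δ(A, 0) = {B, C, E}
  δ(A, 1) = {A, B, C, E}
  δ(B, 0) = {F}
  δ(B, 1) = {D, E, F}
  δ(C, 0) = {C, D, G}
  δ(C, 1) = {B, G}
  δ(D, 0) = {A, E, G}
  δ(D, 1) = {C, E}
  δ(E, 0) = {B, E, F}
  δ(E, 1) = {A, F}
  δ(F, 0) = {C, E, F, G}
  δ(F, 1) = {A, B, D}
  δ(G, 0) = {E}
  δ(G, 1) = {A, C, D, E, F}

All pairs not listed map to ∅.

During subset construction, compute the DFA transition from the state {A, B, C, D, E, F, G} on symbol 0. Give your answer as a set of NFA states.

δ(A,0) = {B, C, E}; δ(B,0) = {F}; δ(C,0) = {C, D, G}; δ(D,0) = {A, E, G}; δ(E,0) = {B, E, F}; δ(F,0) = {C, E, F, G}; δ(G,0) = {E}.
Union: {A, B, C, D, E, F, G}.

{A, B, C, D, E, F, G}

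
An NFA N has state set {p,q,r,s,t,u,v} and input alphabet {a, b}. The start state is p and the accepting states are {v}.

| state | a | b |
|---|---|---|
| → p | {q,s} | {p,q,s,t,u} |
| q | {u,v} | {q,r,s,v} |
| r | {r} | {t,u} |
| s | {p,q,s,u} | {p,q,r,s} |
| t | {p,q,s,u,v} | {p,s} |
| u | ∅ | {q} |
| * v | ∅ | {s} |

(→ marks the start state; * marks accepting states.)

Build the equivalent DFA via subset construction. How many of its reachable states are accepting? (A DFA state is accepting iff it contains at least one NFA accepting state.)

Start state of the DFA: {p}.
{p} --a--> {q,s}  [new]
{p} --b--> {p,q,s,t,u}  [new]
{q,s} --a--> {p,q,s,u,v}  [new]
{q,s} --b--> {p,q,r,s,v}  [new]
{p,q,s,t,u} --a--> {p,q,s,u,v}  [seen]
{p,q,s,t,u} --b--> {p,q,r,s,t,u,v}  [new]
{p,q,s,u,v} --a--> {p,q,s,u,v}  [seen]
{p,q,s,u,v} --b--> {p,q,r,s,t,u,v}  [seen]
{p,q,r,s,v} --a--> {p,q,r,s,u,v}  [new]
{p,q,r,s,v} --b--> {p,q,r,s,t,u,v}  [seen]
{p,q,r,s,t,u,v} --a--> {p,q,r,s,u,v}  [seen]
{p,q,r,s,t,u,v} --b--> {p,q,r,s,t,u,v}  [seen]
{p,q,r,s,u,v} --a--> {p,q,r,s,u,v}  [seen]
{p,q,r,s,u,v} --b--> {p,q,r,s,t,u,v}  [seen]
Reachable DFA states: {p}, {q,s}, {p,q,s,t,u}, {p,q,s,u,v}, {p,q,r,s,v}, {p,q,r,s,t,u,v}, {p,q,r,s,u,v}.
Accepting DFA states (contain an NFA accepting state): {p,q,s,u,v}, {p,q,r,s,v}, {p,q,r,s,t,u,v}, {p,q,r,s,u,v}.

4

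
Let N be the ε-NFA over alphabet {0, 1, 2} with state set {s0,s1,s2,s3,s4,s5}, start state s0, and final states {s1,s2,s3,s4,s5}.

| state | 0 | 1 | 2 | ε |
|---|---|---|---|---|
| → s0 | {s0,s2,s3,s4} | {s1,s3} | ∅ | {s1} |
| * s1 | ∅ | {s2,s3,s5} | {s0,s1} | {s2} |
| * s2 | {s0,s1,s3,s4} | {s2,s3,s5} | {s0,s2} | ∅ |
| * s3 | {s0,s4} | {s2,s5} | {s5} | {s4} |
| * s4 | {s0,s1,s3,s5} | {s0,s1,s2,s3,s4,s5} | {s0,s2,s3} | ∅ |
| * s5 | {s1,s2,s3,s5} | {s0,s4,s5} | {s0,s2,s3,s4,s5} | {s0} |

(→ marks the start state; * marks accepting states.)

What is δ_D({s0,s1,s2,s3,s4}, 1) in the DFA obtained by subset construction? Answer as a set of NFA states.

{s0,s1,s2,s3,s4,s5}

δ(s0,1) = {s1,s3}; δ(s1,1) = {s2,s3,s5}; δ(s2,1) = {s2,s3,s5}; δ(s3,1) = {s2,s5}; δ(s4,1) = {s0,s1,s2,s3,s4,s5}.
Union: {s0,s1,s2,s3,s4,s5}.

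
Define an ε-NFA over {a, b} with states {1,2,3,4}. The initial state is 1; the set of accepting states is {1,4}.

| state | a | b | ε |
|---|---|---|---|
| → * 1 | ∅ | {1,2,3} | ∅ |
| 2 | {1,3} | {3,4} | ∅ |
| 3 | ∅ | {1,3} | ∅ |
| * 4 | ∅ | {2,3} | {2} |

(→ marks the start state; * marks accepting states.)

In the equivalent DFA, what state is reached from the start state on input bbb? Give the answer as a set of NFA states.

Start: {1}.
δ(1,b) = {1,2,3}.
Union: {1,2,3}.
After b: {1,2,3}.
δ(1,b) = {1,2,3}; δ(2,b) = {3,4}; δ(3,b) = {1,3}.
Union: {1,2,3,4}.
After b: {1,2,3,4}.
δ(1,b) = {1,2,3}; δ(2,b) = {3,4}; δ(3,b) = {1,3}; δ(4,b) = {2,3}.
Union: {1,2,3,4}.
After b: {1,2,3,4}.

{1,2,3,4}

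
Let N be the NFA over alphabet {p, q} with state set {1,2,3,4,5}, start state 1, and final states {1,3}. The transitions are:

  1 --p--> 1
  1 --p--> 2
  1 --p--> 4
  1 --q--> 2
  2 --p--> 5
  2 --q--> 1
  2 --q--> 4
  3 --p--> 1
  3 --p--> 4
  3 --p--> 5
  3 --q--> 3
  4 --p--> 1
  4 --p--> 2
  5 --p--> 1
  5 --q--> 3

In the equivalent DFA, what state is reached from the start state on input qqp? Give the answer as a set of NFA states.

{1,2,4}

Start: {1}.
δ(1,q) = {2}.
Union: {2}.
After q: {2}.
δ(2,q) = {1,4}.
Union: {1,4}.
After q: {1,4}.
δ(1,p) = {1,2,4}; δ(4,p) = {1,2}.
Union: {1,2,4}.
After p: {1,2,4}.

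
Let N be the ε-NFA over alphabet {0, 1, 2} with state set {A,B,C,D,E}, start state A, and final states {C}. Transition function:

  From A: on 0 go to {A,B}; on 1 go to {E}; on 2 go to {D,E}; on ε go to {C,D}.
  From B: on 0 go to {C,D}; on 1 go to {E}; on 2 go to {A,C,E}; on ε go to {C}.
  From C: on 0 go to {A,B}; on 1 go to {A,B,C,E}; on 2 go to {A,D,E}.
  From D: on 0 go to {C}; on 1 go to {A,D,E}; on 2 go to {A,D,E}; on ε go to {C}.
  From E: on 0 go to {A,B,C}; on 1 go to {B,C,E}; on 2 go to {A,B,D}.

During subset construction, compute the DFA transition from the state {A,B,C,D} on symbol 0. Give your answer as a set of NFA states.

δ(A,0) = {A,B}; δ(B,0) = {C,D}; δ(C,0) = {A,B}; δ(D,0) = {C}.
Union: {A,B,C,D}.

{A,B,C,D}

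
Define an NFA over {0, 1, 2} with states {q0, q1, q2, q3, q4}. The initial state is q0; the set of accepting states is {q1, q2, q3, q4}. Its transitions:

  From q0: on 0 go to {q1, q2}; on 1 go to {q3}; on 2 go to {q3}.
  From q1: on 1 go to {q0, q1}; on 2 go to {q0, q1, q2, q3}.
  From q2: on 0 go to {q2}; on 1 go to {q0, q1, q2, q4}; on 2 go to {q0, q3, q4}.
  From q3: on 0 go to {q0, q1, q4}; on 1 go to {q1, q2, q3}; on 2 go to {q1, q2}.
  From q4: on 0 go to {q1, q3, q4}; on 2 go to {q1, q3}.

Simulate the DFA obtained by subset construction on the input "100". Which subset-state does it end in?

{q1, q2, q3, q4}

Start: {q0}.
δ(q0,1) = {q3}.
Union: {q3}.
After 1: {q3}.
δ(q3,0) = {q0, q1, q4}.
Union: {q0, q1, q4}.
After 0: {q0, q1, q4}.
δ(q0,0) = {q1, q2}; δ(q1,0) = ∅; δ(q4,0) = {q1, q3, q4}.
Union: {q1, q2, q3, q4}.
After 0: {q1, q2, q3, q4}.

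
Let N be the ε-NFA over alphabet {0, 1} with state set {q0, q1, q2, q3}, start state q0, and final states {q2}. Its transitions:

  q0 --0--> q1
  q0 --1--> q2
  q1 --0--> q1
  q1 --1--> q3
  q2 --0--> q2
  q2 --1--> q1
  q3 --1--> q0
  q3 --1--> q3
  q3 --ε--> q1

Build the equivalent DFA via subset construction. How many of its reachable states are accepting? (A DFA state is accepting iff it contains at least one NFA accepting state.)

3

Start state of the DFA: {q0} (ε-closure of the NFA start).
{q0} --0--> {q1}  [new]
{q0} --1--> {q2}  [new]
{q1} --0--> {q1}  [seen]
{q1} --1--> {q1, q3}  [new]
{q2} --0--> {q2}  [seen]
{q2} --1--> {q1}  [seen]
{q1, q3} --0--> {q1}  [seen]
{q1, q3} --1--> {q0, q1, q3}  [new]
{q0, q1, q3} --0--> {q1}  [seen]
{q0, q1, q3} --1--> {q0, q1, q2, q3}  [new]
{q0, q1, q2, q3} --0--> {q1, q2}  [new]
{q0, q1, q2, q3} --1--> {q0, q1, q2, q3}  [seen]
{q1, q2} --0--> {q1, q2}  [seen]
{q1, q2} --1--> {q1, q3}  [seen]
Reachable DFA states: {q0}, {q1}, {q2}, {q1, q3}, {q0, q1, q3}, {q0, q1, q2, q3}, {q1, q2}.
Accepting DFA states (contain an NFA accepting state): {q2}, {q0, q1, q2, q3}, {q1, q2}.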